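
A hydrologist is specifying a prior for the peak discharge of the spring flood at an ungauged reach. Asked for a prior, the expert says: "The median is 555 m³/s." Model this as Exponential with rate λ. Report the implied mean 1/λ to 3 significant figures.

mean ≈ 801 m³/s

Exponential median = ln 2 / λ, so λ = ln 2 / 555.0 = 0.00125.
Mean = 1/λ = 801 m³/s.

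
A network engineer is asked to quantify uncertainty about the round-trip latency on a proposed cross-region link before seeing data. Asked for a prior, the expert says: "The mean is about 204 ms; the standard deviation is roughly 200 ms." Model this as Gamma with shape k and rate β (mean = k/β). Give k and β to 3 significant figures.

k ≈ 1.04, β ≈ 0.0051

For Gamma(k, rate β): mean = k/β, variance = k/β², so CV = 1/√k.
CV = SD/mean = 200/204 = 0.9804, hence k = 1/CV² = 1.04.
Then β = k/mean = 1.04/204 = 0.0051.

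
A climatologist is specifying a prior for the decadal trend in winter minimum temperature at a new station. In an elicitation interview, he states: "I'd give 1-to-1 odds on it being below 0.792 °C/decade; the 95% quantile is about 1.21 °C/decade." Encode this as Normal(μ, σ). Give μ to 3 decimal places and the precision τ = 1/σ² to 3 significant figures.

μ = 0.792, τ = 15.5

For Normal(μ,σ), the p-quantile is μ + z_p·σ. Here z_{0.5} = 0, z_{0.95} = 1.645.
So 0.792 = μ + 0σ and 1.21 = μ + 1.645σ.
Subtracting: σ = (1.21 − 0.792)/(1.645 − (0)) = 0.254.
Then μ = 0.792 − (0)·0.254 = 0.792.
Precision τ = 1/σ² = 1/0.2541² = 15.5.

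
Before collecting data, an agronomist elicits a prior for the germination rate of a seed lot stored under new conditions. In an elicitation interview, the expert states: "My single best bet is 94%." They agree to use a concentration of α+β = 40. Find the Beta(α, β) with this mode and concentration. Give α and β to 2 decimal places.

α = 36.72, β = 3.28

For α,β > 1 the Beta mode is (α−1)/(α+β−2). With α+β = 40, the mode is (α−1)/38.
Set (α−1)/38 = 0.94 → α = 1 + 0.94·38 = 36.72.
β = 40 − α = 3.28.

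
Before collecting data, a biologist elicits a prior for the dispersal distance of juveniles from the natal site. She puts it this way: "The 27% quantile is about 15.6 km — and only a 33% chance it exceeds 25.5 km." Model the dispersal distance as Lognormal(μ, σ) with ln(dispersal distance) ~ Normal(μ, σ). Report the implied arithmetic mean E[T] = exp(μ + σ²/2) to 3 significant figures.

If T ~ Lognormal(μ,σ) then ln T ~ Normal(μ,σ), so the p-quantile of ln T is μ + z_p·σ.
ln(15.6) = 2.747 and ln(25.5) = 3.239; z_{0.27} = -0.6128, z_{0.67} = 0.4399.
σ = (3.239 − 2.747)/(0.4399 − (-0.6128)) = 0.467.
μ = 2.747 − (-0.6128)·0.467 = 3.033.
E[T] = exp(μ + σ²/2) = exp(3.033 + 0.1089) = 23.2 km.

E[T] ≈ 23.2 km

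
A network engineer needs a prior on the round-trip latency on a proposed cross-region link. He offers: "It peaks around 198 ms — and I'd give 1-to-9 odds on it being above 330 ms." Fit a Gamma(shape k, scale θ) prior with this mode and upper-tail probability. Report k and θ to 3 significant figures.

k ≈ 8.24, θ ≈ 27.4

Gamma(k,θ) with k>1 has mode (k−1)θ, so θ = 198/(k−1).
Need P(X < 330) = 0.9 with θ tied to k this way. Start at k = 2, θ = 198: P(X<330) ≈ 0.496.
Too low — raise k to concentrate. Iterating converges to k ≈ 8.24.
Then θ = 198/(8.24−1) ≈ 27.4.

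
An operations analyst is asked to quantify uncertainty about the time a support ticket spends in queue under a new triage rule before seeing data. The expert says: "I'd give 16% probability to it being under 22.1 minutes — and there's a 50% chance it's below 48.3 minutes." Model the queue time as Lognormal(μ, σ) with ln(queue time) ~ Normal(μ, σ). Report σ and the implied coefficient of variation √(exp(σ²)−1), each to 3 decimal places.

σ ≈ 0.786, CV ≈ 0.925

If T ~ Lognormal(μ,σ) then ln T ~ Normal(μ,σ), so the p-quantile of ln T is μ + z_p·σ.
ln(22.1) = 3.096 and ln(48.3) = 3.877; z_{0.16} = -0.9945, z_{0.5} = 0.
σ = (3.877 − 3.096)/(0 − (-0.9945)) = 0.786.
μ = 3.096 − (-0.9945)·0.786 = 3.877.
CV = √(exp(σ²)−1) = √(exp(0.6181)−1) = 0.925.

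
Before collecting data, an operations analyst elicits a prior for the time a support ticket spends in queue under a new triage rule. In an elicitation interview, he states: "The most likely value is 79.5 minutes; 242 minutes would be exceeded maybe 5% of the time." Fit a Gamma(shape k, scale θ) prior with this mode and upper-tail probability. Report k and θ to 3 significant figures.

k ≈ 3.13, θ ≈ 37.3

Gamma(k,θ) with k>1 has mode (k−1)θ, so θ = 79.5/(k−1).
Need P(X < 242) = 0.95 with θ tied to k this way. Start at k = 2, θ = 79.5: P(X<242) ≈ 0.807.
Too low — raise k to concentrate. Iterating converges to k ≈ 3.13.
Then θ = 79.5/(3.13−1) ≈ 37.3.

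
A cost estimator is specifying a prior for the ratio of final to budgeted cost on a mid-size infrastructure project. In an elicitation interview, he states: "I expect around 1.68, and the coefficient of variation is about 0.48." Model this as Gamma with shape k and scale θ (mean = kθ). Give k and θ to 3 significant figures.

For Gamma(k, scale θ): mean = kθ, variance = kθ², so CV = 1/√k.
CV = 0.48, hence k = 1/CV² = 4.34.
Then θ = mean/k = 1.68/4.34 = 0.387.

k ≈ 4.34, θ ≈ 0.387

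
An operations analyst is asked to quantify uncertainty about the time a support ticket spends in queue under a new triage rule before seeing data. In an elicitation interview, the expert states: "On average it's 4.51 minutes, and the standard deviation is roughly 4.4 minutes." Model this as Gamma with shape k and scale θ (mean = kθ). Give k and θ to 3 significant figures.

k ≈ 1.05, θ ≈ 4.29

For Gamma(k, scale θ): mean = kθ, variance = kθ², so CV = 1/√k.
CV = SD/mean = 4.4/4.51 = 0.9756, hence k = 1/CV² = 1.05.
Then θ = mean/k = 4.51/1.05 = 4.29.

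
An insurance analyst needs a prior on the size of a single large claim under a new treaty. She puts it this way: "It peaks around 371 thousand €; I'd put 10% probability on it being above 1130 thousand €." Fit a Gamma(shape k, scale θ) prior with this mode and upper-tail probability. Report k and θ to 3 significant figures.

k ≈ 2.53, θ ≈ 242

Gamma(k,θ) with k>1 has mode (k−1)θ, so θ = 371/(k−1).
Need P(X < 1130) = 0.9 with θ tied to k this way. Start at k = 2, θ = 371: P(X<1130) ≈ 0.808.
Too low — raise k to concentrate. Iterating converges to k ≈ 2.53.
Then θ = 371/(2.53−1) ≈ 242.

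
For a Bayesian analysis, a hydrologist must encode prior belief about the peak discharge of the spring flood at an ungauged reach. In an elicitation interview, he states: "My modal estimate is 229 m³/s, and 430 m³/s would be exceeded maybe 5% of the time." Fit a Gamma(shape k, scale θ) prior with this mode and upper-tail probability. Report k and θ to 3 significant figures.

k ≈ 8.01, θ ≈ 32.7

Gamma(k,θ) with k>1 has mode (k−1)θ, so θ = 229/(k−1).
Need P(X < 430) = 0.95 with θ tied to k this way. Start at k = 2, θ = 229: P(X<430) ≈ 0.560.
Too low — raise k to concentrate. Iterating converges to k ≈ 8.01.
Then θ = 229/(8.01−1) ≈ 32.7.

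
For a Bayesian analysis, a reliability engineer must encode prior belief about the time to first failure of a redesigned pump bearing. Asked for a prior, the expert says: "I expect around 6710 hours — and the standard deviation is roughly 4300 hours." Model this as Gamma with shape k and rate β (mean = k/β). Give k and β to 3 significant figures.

k ≈ 2.44, β ≈ 0.000363

For Gamma(k, rate β): mean = k/β, variance = k/β², so CV = 1/√k.
CV = SD/mean = 4300/6710 = 0.6408, hence k = 1/CV² = 2.44.
Then β = k/mean = 2.44/6710 = 0.000363.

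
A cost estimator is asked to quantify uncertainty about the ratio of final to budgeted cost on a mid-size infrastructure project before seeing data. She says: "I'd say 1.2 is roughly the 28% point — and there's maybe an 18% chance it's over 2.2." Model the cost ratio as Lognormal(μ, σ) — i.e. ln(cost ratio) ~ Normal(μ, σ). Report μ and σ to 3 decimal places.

μ ≈ 0.418, σ ≈ 0.405

If T ~ Lognormal(μ,σ) then ln T ~ Normal(μ,σ), so the p-quantile of ln T is μ + z_p·σ.
ln(1.2) = 0.1823 and ln(2.2) = 0.7885; z_{0.28} = -0.5828, z_{0.82} = 0.9154.
σ = (0.7885 − 0.1823)/(0.9154 − (-0.5828)) = 0.405.
μ = 0.1823 − (-0.5828)·0.405 = 0.418.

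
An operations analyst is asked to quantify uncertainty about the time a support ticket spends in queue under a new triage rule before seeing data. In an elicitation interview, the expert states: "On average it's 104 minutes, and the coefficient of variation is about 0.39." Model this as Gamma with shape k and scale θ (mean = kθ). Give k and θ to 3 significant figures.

k ≈ 6.57, θ ≈ 15.8

For Gamma(k, scale θ): mean = kθ, variance = kθ², so CV = 1/√k.
CV = 0.39, hence k = 1/CV² = 6.57.
Then θ = mean/k = 104/6.57 = 15.8.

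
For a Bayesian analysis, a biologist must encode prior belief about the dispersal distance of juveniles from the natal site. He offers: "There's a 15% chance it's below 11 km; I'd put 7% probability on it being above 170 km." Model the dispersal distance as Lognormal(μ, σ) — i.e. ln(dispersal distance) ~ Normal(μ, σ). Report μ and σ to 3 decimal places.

If T ~ Lognormal(μ,σ) then ln T ~ Normal(μ,σ), so the p-quantile of ln T is μ + z_p·σ.
ln(11) = 2.398 and ln(170) = 5.136; z_{0.15} = -1.036, z_{0.93} = 1.476.
σ = (5.136 − 2.398)/(1.476 − (-1.036)) = 1.090.
μ = 2.398 − (-1.036)·1.090 = 3.527.

μ ≈ 3.527, σ ≈ 1.090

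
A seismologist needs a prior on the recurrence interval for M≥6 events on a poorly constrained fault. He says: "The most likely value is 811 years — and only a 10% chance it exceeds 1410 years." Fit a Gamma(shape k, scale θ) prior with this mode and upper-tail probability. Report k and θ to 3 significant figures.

Gamma(k,θ) with k>1 has mode (k−1)θ, so θ = 811/(k−1).
Need P(X < 1410) = 0.9 with θ tied to k this way. Start at k = 2, θ = 811: P(X<1410) ≈ 0.519.
Too low — raise k to concentrate. Iterating converges to k ≈ 7.2.
Then θ = 811/(7.2−1) ≈ 131.

k ≈ 7.2, θ ≈ 131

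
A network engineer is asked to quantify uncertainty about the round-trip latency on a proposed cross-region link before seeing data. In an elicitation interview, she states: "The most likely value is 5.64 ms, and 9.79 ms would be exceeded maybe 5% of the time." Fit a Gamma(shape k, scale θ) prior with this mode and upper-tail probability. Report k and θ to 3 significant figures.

Gamma(k,θ) with k>1 has mode (k−1)θ, so θ = 5.64/(k−1).
Need P(X < 9.79) = 0.95 with θ tied to k this way. Start at k = 2, θ = 5.64: P(X<9.79) ≈ 0.518.
Too low — raise k to concentrate. Iterating converges to k ≈ 10.2.
Then θ = 5.64/(10.2−1) ≈ 0.615.

k ≈ 10.2, θ ≈ 0.615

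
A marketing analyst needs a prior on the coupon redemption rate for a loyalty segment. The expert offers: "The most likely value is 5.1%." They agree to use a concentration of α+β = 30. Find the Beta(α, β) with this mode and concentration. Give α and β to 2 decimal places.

For α,β > 1 the Beta mode is (α−1)/(α+β−2). With α+β = 30, the mode is (α−1)/28.
Set (α−1)/28 = 0.051 → α = 1 + 0.051·28 = 2.43.
β = 30 − α = 27.57.

α = 2.43, β = 27.57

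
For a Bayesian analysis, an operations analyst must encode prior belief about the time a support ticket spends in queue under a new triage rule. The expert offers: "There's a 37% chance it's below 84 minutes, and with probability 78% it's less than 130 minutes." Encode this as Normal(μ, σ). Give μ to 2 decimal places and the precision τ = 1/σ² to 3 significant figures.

μ = 97.83, τ = 0.000576

The p-quantile of Normal(μ,σ) is μ + z_p·σ, with z_{0.37} = -0.3319 and z_{0.78} = 0.7722.
Eliminate σ: μ = (z₂·x₁ − z₁·x₂)/(z₂ − z₁) = (0.7722·84 − (-0.3319)·130)/1.104 = 97.83.
Then σ = (x₂ − x₁)/(z₂ − z₁) = (130 − 84)/1.104 = 41.66.
Precision τ = 1/σ² = 1/41.66² = 0.000576.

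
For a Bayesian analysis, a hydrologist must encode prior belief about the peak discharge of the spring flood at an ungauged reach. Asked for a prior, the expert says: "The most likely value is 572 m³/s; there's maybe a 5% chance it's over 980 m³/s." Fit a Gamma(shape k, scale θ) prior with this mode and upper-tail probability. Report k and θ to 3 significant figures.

Gamma(k,θ) with k>1 has mode (k−1)θ, so θ = 572/(k−1).
Need P(X < 980) = 0.95 with θ tied to k this way. Start at k = 2, θ = 572: P(X<980) ≈ 0.511.
Too low — raise k to concentrate. Iterating converges to k ≈ 10.6.
Then θ = 572/(10.6−1) ≈ 59.4.

k ≈ 10.6, θ ≈ 59.4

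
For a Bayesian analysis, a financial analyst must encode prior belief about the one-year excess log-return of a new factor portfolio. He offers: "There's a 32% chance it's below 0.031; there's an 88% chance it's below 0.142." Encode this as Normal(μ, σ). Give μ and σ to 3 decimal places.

The p-quantile of Normal(μ,σ) is μ + z_p·σ, with z_{0.32} = -0.4677 and z_{0.88} = 1.175.
Eliminate σ: μ = (z₂·x₁ − z₁·x₂)/(z₂ − z₁) = (1.175·0.031 − (-0.4677)·0.142)/1.643 = 0.063.
Then σ = (x₂ − x₁)/(z₂ − z₁) = (0.142 − 0.031)/1.643 = 0.068.

μ = 0.063, σ = 0.068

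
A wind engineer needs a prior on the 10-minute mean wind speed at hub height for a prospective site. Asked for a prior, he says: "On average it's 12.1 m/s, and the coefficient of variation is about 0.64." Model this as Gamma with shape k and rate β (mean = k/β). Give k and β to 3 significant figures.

For Gamma(k, rate β): mean = k/β, variance = k/β², so CV = 1/√k.
CV = 0.64, hence k = 1/CV² = 2.44.
Then β = k/mean = 2.44/12.1 = 0.202.

k ≈ 2.44, β ≈ 0.202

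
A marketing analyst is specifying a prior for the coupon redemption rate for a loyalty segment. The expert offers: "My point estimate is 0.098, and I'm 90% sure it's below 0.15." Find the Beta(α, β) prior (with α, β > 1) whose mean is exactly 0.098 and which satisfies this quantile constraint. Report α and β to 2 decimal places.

With mean 0.098 fixed, write α = 0.098s, β = 0.902s where s = α+β.
Need P(θ < 0.15) = 0.9 under Beta(0.098s, 0.902s). Normal approximation: (q−m)/√(m(1−m)/s) ≈ z_{0.9} = 1.28, so s ≈ 0.098·0.902·(1.28)²/(0.15−0.098)² = 53.7.
At s = 53.7: P(θ<0.15) ≈ 0.893. Adjusting to match 0.9 gives s ≈ 57.96.
So α = 0.098·57.96 ≈ 5.68, β = 0.902·57.96 ≈ 52.28.

α ≈ 5.68, β ≈ 52.28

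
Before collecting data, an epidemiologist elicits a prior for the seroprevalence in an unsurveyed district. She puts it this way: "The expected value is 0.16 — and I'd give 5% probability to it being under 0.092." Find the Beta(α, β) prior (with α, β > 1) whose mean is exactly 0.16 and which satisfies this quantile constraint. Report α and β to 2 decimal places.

α ≈ 10.35, β ≈ 54.34

With mean 0.16 fixed, write α = 0.16s, β = 0.84s where s = α+β.
Need P(θ < 0.092) = 0.05 under Beta(0.16s, 0.84s). Normal approximation: (q−m)/√(m(1−m)/s) ≈ z_{0.05} = -1.64, so s ≈ 0.16·0.84·(-1.64)²/(0.092−0.16)² = 78.6.
At s = 78.6: P(θ<0.092) ≈ 0.034. Adjusting to match 0.05 gives s ≈ 64.70.
So α = 0.16·64.70 ≈ 10.35, β = 0.84·64.70 ≈ 54.34.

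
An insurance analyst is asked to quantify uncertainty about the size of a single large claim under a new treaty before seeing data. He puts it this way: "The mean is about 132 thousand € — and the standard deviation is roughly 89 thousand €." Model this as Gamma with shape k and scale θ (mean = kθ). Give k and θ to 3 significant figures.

k ≈ 2.2, θ ≈ 60

For Gamma(k, scale θ): mean = kθ, variance = kθ², so CV = 1/√k.
CV = SD/mean = 89/132 = 0.6742, hence k = 1/CV² = 2.2.
Then θ = mean/k = 132/2.2 = 60.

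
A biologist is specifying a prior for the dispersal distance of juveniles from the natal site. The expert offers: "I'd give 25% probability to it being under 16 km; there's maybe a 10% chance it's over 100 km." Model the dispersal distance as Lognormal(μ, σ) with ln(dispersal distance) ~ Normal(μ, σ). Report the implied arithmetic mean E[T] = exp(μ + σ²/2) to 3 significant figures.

If T ~ Lognormal(μ,σ) then ln T ~ Normal(μ,σ), so the p-quantile of ln T is μ + z_p·σ.
ln(16) = 2.773 and ln(100) = 4.605; z_{0.25} = -0.6745, z_{0.9} = 1.282.
σ = (4.605 − 2.773)/(1.282 − (-0.6745)) = 0.937.
μ = 2.773 − (-0.6745)·0.937 = 3.405.
E[T] = exp(μ + σ²/2) = exp(3.405 + 0.4389) = 46.7 km.

E[T] ≈ 46.7 km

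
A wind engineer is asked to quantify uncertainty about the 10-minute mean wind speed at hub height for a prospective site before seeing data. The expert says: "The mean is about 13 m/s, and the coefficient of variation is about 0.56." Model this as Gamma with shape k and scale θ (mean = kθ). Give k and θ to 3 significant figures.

For Gamma(k, scale θ): mean = kθ, variance = kθ², so CV = 1/√k.
CV = 0.56, hence k = 1/CV² = 3.19.
Then θ = mean/k = 13/3.19 = 4.08.

k ≈ 3.19, θ ≈ 4.08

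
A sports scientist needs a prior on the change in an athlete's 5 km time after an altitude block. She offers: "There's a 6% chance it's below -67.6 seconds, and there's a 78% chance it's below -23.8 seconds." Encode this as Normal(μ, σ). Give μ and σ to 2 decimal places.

The p-quantile of Normal(μ,σ) is μ + z_p·σ, with z_{0.06} = -1.555 and z_{0.78} = 0.7722.
Eliminate σ: μ = (z₂·x₁ − z₁·x₂)/(z₂ − z₁) = (0.7722·-67.6 − (-1.555)·-23.8)/2.327 = -38.33.
Then σ = (x₂ − x₁)/(z₂ − z₁) = (-23.8 − -67.6)/2.327 = 18.82.

μ = -38.33, σ = 18.82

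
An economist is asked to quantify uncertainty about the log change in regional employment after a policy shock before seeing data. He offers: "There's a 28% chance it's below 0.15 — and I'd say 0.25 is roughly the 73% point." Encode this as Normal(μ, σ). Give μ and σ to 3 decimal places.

μ = 0.199, σ = 0.084

The p-quantile of Normal(μ,σ) is μ + z_p·σ, with z_{0.28} = -0.5828 and z_{0.73} = 0.6128.
Eliminate σ: μ = (z₂·x₁ − z₁·x₂)/(z₂ − z₁) = (0.6128·0.15 − (-0.5828)·0.25)/1.196 = 0.199.
Then σ = (x₂ − x₁)/(z₂ − z₁) = (0.25 − 0.15)/1.196 = 0.084.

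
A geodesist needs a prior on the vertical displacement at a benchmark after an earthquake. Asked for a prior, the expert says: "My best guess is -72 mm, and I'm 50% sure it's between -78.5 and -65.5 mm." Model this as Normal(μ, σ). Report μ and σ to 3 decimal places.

A symmetric 50% interval runs μ ± z·σ with z = 0.6745.
Half-width = 6.5, so σ = 6.5/0.6745 = 9.637.
μ is the stated best guess, -72.000.

μ = -72.000, σ = 9.637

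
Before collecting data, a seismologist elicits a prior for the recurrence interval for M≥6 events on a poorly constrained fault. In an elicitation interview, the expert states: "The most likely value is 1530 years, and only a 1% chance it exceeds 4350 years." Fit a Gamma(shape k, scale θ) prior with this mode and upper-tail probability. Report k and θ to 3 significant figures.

k ≈ 5.18, θ ≈ 366

Gamma(k,θ) with k>1 has mode (k−1)θ, so θ = 1530/(k−1).
Need P(X < 4350) = 0.99 with θ tied to k this way. Start at k = 2, θ = 1530: P(X<4350) ≈ 0.776.
Too low — raise k to concentrate. Iterating converges to k ≈ 5.18.
Then θ = 1530/(5.18−1) ≈ 366.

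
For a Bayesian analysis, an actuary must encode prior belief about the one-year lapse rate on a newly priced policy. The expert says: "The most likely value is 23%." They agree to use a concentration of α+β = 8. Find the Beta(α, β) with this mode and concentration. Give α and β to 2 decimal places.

For α,β > 1 the Beta mode is (α−1)/(α+β−2). With α+β = 8, the mode is (α−1)/6.
Set (α−1)/6 = 0.23 → α = 1 + 0.23·6 = 2.38.
β = 8 − α = 5.62.

α = 2.38, β = 5.62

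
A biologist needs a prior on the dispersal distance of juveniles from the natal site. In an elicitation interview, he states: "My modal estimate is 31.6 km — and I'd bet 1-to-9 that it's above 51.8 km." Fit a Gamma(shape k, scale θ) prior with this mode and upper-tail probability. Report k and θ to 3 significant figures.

Gamma(k,θ) with k>1 has mode (k−1)θ, so θ = 31.6/(k−1).
Need P(X < 51.8) = 0.9 with θ tied to k this way. Start at k = 2, θ = 31.6: P(X<51.8) ≈ 0.488.
Too low — raise k to concentrate. Iterating converges to k ≈ 8.72.
Then θ = 31.6/(8.72−1) ≈ 4.1.

k ≈ 8.72, θ ≈ 4.1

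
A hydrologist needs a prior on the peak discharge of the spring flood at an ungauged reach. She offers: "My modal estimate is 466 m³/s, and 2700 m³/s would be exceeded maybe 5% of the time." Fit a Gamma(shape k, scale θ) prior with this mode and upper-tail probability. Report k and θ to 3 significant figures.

Gamma(k,θ) with k>1 has mode (k−1)θ, so θ = 466/(k−1).
Need P(X < 2700) = 0.95 with θ tied to k this way. Start at k = 2, θ = 466: P(X<2700) ≈ 0.979.
Too high — lower k to spread out. Iterating converges to k ≈ 1.75.
Then θ = 466/(1.75−1) ≈ 624.

k ≈ 1.75, θ ≈ 624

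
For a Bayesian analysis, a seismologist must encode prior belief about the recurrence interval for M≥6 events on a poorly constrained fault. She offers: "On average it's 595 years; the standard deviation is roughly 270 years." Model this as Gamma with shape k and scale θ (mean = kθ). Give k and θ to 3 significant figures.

k ≈ 4.86, θ ≈ 123

For Gamma(k, scale θ): mean = kθ, variance = kθ², so CV = 1/√k.
CV = SD/mean = 270/595 = 0.4538, hence k = 1/CV² = 4.86.
Then θ = mean/k = 595/4.86 = 123.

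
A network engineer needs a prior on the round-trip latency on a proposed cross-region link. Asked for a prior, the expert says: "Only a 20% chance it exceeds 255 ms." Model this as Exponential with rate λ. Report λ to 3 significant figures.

P(T > 255.0) = e^(−λ·255.0) = 0.2, so λ = −ln(0.2)/255.0 = 0.00631.

λ ≈ 0.00631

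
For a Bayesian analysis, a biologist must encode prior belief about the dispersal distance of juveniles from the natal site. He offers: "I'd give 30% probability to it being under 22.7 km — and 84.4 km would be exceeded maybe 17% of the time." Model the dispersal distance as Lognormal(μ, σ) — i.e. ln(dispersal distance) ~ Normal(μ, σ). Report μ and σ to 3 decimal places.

If T ~ Lognormal(μ,σ) then ln T ~ Normal(μ,σ), so the p-quantile of ln T is μ + z_p·σ.
ln(22.7) = 3.122 and ln(84.4) = 4.436; z_{0.3} = -0.5244, z_{0.83} = 0.9542.
σ = (4.436 − 3.122)/(0.9542 − (-0.5244)) = 0.888.
μ = 3.122 − (-0.5244)·0.888 = 3.588.

μ ≈ 3.588, σ ≈ 0.888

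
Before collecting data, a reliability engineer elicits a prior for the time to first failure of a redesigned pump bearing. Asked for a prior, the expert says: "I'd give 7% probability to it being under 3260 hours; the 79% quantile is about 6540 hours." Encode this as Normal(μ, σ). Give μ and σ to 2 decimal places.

μ = 5381.01, σ = 1437.20

The p-quantile of Normal(μ,σ) is μ + z_p·σ, with z_{0.07} = -1.476 and z_{0.79} = 0.8064.
Eliminate σ: μ = (z₂·x₁ − z₁·x₂)/(z₂ − z₁) = (0.8064·3260 − (-1.476)·6540)/2.282 = 5381.01.
Then σ = (x₂ − x₁)/(z₂ − z₁) = (6540 − 3260)/2.282 = 1437.20.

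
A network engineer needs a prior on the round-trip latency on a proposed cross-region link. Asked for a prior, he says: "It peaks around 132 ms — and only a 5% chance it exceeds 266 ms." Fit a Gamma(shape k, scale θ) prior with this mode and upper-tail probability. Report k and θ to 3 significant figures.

k ≈ 6.64, θ ≈ 23.4

Gamma(k,θ) with k>1 has mode (k−1)θ, so θ = 132/(k−1).
Need P(X < 266) = 0.95 with θ tied to k this way. Start at k = 2, θ = 132: P(X<266) ≈ 0.598.
Too low — raise k to concentrate. Iterating converges to k ≈ 6.64.
Then θ = 132/(6.64−1) ≈ 23.4.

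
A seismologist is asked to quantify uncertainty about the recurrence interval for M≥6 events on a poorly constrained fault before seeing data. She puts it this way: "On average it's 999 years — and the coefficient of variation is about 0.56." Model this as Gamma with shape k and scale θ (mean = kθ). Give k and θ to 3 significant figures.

For Gamma(k, scale θ): mean = kθ, variance = kθ², so CV = 1/√k.
CV = 0.56, hence k = 1/CV² = 3.19.
Then θ = mean/k = 999/3.19 = 313.

k ≈ 3.19, θ ≈ 313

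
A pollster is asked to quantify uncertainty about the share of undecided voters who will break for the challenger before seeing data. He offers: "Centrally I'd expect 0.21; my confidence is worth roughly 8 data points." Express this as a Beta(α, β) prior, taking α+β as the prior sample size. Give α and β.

α = 1.68, β = 6.32

Under the effective-sample-size interpretation, Beta(α, β) has prior mean α/(α+β) and prior sample size α+β.
So α+β = 8 and α/(α+β) = 0.21, giving α = 0.21·8 = 1.68 and β = 8 − 1.68 = 6.32.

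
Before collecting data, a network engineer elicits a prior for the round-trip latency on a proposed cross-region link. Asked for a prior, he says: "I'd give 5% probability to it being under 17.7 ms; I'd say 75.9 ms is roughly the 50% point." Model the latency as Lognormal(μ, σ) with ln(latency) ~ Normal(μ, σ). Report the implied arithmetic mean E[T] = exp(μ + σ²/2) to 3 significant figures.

E[T] ≈ 112 ms

If T ~ Lognormal(μ,σ) then ln T ~ Normal(μ,σ), so the p-quantile of ln T is μ + z_p·σ.
ln(17.7) = 2.874 and ln(75.9) = 4.329; z_{0.05} = -1.645, z_{0.5} = 0.
σ = (4.329 − 2.874)/(0 − (-1.645)) = 0.885.
μ = 2.874 − (-1.645)·0.885 = 4.329.
E[T] = exp(μ + σ²/2) = exp(4.329 + 0.3917) = 112 ms.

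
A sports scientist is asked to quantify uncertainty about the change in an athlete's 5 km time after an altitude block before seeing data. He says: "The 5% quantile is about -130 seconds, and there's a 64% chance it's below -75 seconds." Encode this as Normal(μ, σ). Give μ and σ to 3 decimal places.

The p-quantile of Normal(μ,σ) is μ + z_p·σ, with z_{0.05} = -1.645 and z_{0.64} = 0.3585.
Eliminate σ: μ = (z₂·x₁ − z₁·x₂)/(z₂ − z₁) = (0.3585·-130 − (-1.645)·-75)/2.003 = -84.841.
Then σ = (x₂ − x₁)/(z₂ − z₁) = (-75 − -130)/2.003 = 27.455.

μ = -84.841, σ = 27.455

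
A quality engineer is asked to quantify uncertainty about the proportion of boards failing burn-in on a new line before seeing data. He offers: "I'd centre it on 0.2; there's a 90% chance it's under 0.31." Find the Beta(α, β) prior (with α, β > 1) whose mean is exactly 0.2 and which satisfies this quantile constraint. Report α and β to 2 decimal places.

α ≈ 4.64, β ≈ 18.55

With mean 0.2 fixed, write α = 0.2s, β = 0.8s where s = α+β.
Need P(θ < 0.31) = 0.9 under Beta(0.2s, 0.8s). Normal approximation: (q−m)/√(m(1−m)/s) ≈ z_{0.9} = 1.28, so s ≈ 0.2·0.8·(1.28)²/(0.31−0.2)² = 21.7.
At s = 21.7: P(θ<0.31) ≈ 0.894. Adjusting to match 0.9 gives s ≈ 23.19.
So α = 0.2·23.19 ≈ 4.64, β = 0.8·23.19 ≈ 18.55.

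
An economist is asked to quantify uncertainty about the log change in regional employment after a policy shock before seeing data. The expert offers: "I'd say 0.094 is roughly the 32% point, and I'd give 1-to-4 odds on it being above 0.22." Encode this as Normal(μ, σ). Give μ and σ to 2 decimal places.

μ = 0.14, σ = 0.10

The p-quantile of Normal(μ,σ) is μ + z_p·σ, with z_{0.32} = -0.4677 and z_{0.8} = 0.8416.
Eliminate σ: μ = (z₂·x₁ − z₁·x₂)/(z₂ − z₁) = (0.8416·0.094 − (-0.4677)·0.22)/1.309 = 0.14.
Then σ = (x₂ − x₁)/(z₂ − z₁) = (0.22 − 0.094)/1.309 = 0.10.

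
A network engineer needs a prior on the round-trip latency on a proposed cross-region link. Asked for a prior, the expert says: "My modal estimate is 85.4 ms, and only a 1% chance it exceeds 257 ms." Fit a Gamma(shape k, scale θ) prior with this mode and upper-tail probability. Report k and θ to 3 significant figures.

k ≈ 4.71, θ ≈ 23

Gamma(k,θ) with k>1 has mode (k−1)θ, so θ = 85.4/(k−1).
Need P(X < 257) = 0.99 with θ tied to k this way. Start at k = 2, θ = 85.4: P(X<257) ≈ 0.802.
Too low — raise k to concentrate. Iterating converges to k ≈ 4.71.
Then θ = 85.4/(4.71−1) ≈ 23.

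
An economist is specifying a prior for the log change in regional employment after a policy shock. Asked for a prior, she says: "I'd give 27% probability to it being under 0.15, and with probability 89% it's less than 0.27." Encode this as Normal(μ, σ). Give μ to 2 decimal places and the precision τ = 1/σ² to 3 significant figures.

μ = 0.19, τ = 235

For Normal(μ,σ), the p-quantile is μ + z_p·σ. Here z_{0.27} = -0.6128, z_{0.89} = 1.227.
So 0.15 = μ − 0.6128σ and 0.27 = μ + 1.227σ.
Subtracting: σ = (0.27 − 0.15)/(1.227 − (-0.6128)) = 0.07.
Then μ = 0.15 − (-0.6128)·0.07 = 0.19.
Precision τ = 1/σ² = 1/0.06524² = 235.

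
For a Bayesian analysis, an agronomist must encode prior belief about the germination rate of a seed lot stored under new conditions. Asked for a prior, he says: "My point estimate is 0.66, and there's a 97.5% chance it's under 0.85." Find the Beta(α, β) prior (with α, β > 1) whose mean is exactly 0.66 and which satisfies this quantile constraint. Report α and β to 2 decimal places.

α ≈ 12.34, β ≈ 6.36

With mean 0.66 fixed, write α = 0.66s, β = 0.34s where s = α+β.
Need P(θ < 0.85) = 0.975 under Beta(0.66s, 0.34s). Normal approximation: (q−m)/√(m(1−m)/s) ≈ z_{0.975} = 1.96, so s ≈ 0.66·0.34·(1.96)²/(0.85−0.66)² = 23.9.
At s = 23.9: P(θ<0.85) ≈ 0.987. Adjusting to match 0.975 gives s ≈ 18.70.
So α = 0.66·18.70 ≈ 12.34, β = 0.34·18.70 ≈ 6.36.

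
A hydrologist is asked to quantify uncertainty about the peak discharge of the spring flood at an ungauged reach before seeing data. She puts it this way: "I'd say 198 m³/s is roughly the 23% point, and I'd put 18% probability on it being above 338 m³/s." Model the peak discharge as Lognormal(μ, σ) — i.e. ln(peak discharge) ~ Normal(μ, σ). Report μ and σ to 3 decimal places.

If T ~ Lognormal(μ,σ) then ln T ~ Normal(μ,σ), so the p-quantile of ln T is μ + z_p·σ.
ln(198) = 5.288 and ln(338) = 5.823; z_{0.23} = -0.7388, z_{0.82} = 0.9154.
σ = (5.823 − 5.288)/(0.9154 − (-0.7388)) = 0.323.
μ = 5.288 − (-0.7388)·0.323 = 5.527.

μ ≈ 5.527, σ ≈ 0.323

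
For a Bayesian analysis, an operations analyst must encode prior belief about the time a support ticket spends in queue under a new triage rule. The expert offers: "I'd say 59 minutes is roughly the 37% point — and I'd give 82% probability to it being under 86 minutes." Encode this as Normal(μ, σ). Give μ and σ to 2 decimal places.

The p-quantile of Normal(μ,σ) is μ + z_p·σ, with z_{0.37} = -0.3319 and z_{0.82} = 0.9154.
Eliminate σ: μ = (z₂·x₁ − z₁·x₂)/(z₂ − z₁) = (0.9154·59 − (-0.3319)·86)/1.247 = 66.18.
Then σ = (x₂ − x₁)/(z₂ − z₁) = (86 − 59)/1.247 = 21.65.

μ = 66.18, σ = 21.65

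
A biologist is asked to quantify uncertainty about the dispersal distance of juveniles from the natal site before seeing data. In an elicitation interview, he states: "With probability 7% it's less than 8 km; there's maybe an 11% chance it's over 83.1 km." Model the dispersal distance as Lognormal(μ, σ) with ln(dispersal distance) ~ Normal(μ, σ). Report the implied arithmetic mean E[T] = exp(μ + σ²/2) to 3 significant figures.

E[T] ≈ 41.8 km

If T ~ Lognormal(μ,σ) then ln T ~ Normal(μ,σ), so the p-quantile of ln T is μ + z_p·σ.
ln(8) = 2.079 and ln(83.1) = 4.42; z_{0.07} = -1.476, z_{0.89} = 1.227.
σ = (4.42 − 2.079)/(1.227 − (-1.476)) = 0.866.
μ = 2.079 − (-1.476)·0.866 = 3.358.
E[T] = exp(μ + σ²/2) = exp(3.358 + 0.3751) = 41.8 km.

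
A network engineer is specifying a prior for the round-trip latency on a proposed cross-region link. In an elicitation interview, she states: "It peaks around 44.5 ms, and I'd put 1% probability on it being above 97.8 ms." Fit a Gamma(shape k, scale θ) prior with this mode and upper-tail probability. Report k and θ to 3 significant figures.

k ≈ 8.78, θ ≈ 5.72

Gamma(k,θ) with k>1 has mode (k−1)θ, so θ = 44.5/(k−1).
Need P(X < 97.8) = 0.99 with θ tied to k this way. Start at k = 2, θ = 44.5: P(X<97.8) ≈ 0.645.
Too low — raise k to concentrate. Iterating converges to k ≈ 8.78.
Then θ = 44.5/(8.78−1) ≈ 5.72.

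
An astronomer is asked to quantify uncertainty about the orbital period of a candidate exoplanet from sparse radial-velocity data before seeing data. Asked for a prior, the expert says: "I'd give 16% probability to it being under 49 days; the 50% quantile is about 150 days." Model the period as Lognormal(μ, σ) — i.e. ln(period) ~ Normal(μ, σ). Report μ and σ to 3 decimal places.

If T ~ Lognormal(μ,σ) then ln T ~ Normal(μ,σ), so the p-quantile of ln T is μ + z_p·σ.
ln(49) = 3.892 and ln(150) = 5.011; z_{0.16} = -0.9945, z_{0.5} = 0.
σ = (5.011 − 3.892)/(0 − (-0.9945)) = 1.125.
μ = 3.892 − (-0.9945)·1.125 = 5.011.

μ ≈ 5.011, σ ≈ 1.125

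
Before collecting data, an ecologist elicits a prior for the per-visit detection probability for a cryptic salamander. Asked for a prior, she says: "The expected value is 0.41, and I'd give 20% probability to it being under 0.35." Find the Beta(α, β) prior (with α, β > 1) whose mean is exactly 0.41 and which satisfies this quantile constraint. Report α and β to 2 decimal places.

α ≈ 19.78, β ≈ 28.47

With mean 0.41 fixed, write α = 0.41s, β = 0.59s where s = α+β.
Need P(θ < 0.35) = 0.2 under Beta(0.41s, 0.59s). Normal approximation: (q−m)/√(m(1−m)/s) ≈ z_{0.2} = -0.842, so s ≈ 0.41·0.59·(-0.842)²/(0.35−0.41)² = 47.6.
At s = 47.6: P(θ<0.35) ≈ 0.202. Adjusting to match 0.2 gives s ≈ 48.25.
So α = 0.41·48.25 ≈ 19.78, β = 0.59·48.25 ≈ 28.47.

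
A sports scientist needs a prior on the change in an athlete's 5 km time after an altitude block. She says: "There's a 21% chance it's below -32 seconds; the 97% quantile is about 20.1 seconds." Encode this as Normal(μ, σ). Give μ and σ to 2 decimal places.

For Normal(μ,σ), the p-quantile is μ + z_p·σ. Here z_{0.21} = -0.8064, z_{0.97} = 1.881.
So -32 = μ − 0.8064σ and 20.1 = μ + 1.881σ.
Subtracting: σ = (20.1 − -32)/(1.881 − (-0.8064)) = 19.39.
Then μ = -32 − (-0.8064)·19.39 = -16.37.

μ = -16.37, σ = 19.39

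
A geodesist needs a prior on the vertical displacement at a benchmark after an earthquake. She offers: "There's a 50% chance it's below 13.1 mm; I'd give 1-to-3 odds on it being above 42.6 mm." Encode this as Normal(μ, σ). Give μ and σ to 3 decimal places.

For Normal(μ,σ), the p-quantile is μ + z_p·σ. Here z_{0.5} = 0, z_{0.75} = 0.6745.
So 13.1 = μ + 0σ and 42.6 = μ + 0.6745σ.
Subtracting: σ = (42.6 − 13.1)/(0.6745 − (0)) = 43.737.
Then μ = 13.1 − (0)·43.737 = 13.100.

μ = 13.100, σ = 43.737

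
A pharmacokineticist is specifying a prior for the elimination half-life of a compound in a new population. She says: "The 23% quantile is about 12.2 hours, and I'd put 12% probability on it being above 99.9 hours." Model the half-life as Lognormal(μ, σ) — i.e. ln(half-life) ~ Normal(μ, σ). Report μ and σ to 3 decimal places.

μ ≈ 3.313, σ ≈ 1.099

If T ~ Lognormal(μ,σ) then ln T ~ Normal(μ,σ), so the p-quantile of ln T is μ + z_p·σ.
ln(12.2) = 2.501 and ln(99.9) = 4.604; z_{0.23} = -0.7388, z_{0.88} = 1.175.
σ = (4.604 − 2.501)/(1.175 − (-0.7388)) = 1.099.
μ = 2.501 − (-0.7388)·1.099 = 3.313.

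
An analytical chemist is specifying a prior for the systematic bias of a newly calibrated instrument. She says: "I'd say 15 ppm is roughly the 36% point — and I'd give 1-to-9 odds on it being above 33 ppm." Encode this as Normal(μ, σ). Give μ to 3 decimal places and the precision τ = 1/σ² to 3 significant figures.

μ = 18.934, τ = 0.0083

For Normal(μ,σ), the p-quantile is μ + z_p·σ. Here z_{0.36} = -0.3585, z_{0.9} = 1.282.
So 15 = μ − 0.3585σ and 33 = μ + 1.282σ.
Subtracting: σ = (33 − 15)/(1.282 − (-0.3585)) = 10.976.
Then μ = 15 − (-0.3585)·10.976 = 18.934.
Precision τ = 1/σ² = 1/10.98² = 0.0083.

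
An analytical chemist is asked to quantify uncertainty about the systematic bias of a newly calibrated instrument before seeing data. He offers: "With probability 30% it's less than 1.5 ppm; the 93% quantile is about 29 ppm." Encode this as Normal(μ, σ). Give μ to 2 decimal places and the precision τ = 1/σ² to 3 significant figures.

μ = 8.71, τ = 0.00529

The p-quantile of Normal(μ,σ) is μ + z_p·σ, with z_{0.3} = -0.5244 and z_{0.93} = 1.476.
Eliminate σ: μ = (z₂·x₁ − z₁·x₂)/(z₂ − z₁) = (1.476·1.5 − (-0.5244)·29)/2 = 8.71.
Then σ = (x₂ − x₁)/(z₂ − z₁) = (29 − 1.5)/2 = 13.75.
Precision τ = 1/σ² = 1/13.75² = 0.00529.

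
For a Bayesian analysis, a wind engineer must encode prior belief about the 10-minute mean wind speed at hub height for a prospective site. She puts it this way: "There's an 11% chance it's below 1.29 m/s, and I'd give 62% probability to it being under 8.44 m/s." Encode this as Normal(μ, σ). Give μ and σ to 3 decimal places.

μ = 7.014, σ = 4.667

For Normal(μ,σ), the p-quantile is μ + z_p·σ. Here z_{0.11} = -1.227, z_{0.62} = 0.3055.
So 1.29 = μ − 1.227σ and 8.44 = μ + 0.3055σ.
Subtracting: σ = (8.44 − 1.29)/(0.3055 − (-1.227)) = 4.667.
Then μ = 1.29 − (-1.227)·4.667 = 7.014.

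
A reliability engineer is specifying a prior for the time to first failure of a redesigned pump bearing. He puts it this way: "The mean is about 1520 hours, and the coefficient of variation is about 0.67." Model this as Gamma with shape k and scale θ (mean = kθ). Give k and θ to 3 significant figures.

k ≈ 2.23, θ ≈ 682

For Gamma(k, scale θ): mean = kθ, variance = kθ², so CV = 1/√k.
CV = 0.67, hence k = 1/CV² = 2.23.
Then θ = mean/k = 1520/2.23 = 682.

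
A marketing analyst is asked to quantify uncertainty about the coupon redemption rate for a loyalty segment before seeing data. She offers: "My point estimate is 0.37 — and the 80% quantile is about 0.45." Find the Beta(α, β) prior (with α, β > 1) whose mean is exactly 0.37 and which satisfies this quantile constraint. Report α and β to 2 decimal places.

With mean 0.37 fixed, write α = 0.37s, β = 0.63s where s = α+β.
Need P(θ < 0.45) = 0.8 under Beta(0.37s, 0.63s). Normal approximation: (q−m)/√(m(1−m)/s) ≈ z_{0.8} = 0.842, so s ≈ 0.37·0.63·(0.842)²/(0.45−0.37)² = 25.8.
At s = 25.8: P(θ<0.45) ≈ 0.802. Adjusting to match 0.8 gives s ≈ 25.23.
So α = 0.37·25.23 ≈ 9.34, β = 0.63·25.23 ≈ 15.90.

α ≈ 9.34, β ≈ 15.90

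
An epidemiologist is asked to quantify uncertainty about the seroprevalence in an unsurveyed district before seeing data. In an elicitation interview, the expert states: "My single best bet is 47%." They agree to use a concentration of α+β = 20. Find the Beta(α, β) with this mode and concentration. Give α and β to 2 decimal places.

For α,β > 1 the Beta mode is (α−1)/(α+β−2). With α+β = 20, the mode is (α−1)/18.
Set (α−1)/18 = 0.47 → α = 1 + 0.47·18 = 9.46.
β = 20 − α = 10.54.

α = 9.46, β = 10.54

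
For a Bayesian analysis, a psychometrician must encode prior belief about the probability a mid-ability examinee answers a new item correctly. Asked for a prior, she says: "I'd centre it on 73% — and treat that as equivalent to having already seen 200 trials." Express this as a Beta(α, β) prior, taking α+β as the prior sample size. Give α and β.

Under the effective-sample-size interpretation, Beta(α, β) has prior mean α/(α+β) and prior sample size α+β.
So α+β = 200 and α/(α+β) = 0.73, giving α = 0.73·200 = 146 and β = 200 − 146 = 54.

α = 146, β = 54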